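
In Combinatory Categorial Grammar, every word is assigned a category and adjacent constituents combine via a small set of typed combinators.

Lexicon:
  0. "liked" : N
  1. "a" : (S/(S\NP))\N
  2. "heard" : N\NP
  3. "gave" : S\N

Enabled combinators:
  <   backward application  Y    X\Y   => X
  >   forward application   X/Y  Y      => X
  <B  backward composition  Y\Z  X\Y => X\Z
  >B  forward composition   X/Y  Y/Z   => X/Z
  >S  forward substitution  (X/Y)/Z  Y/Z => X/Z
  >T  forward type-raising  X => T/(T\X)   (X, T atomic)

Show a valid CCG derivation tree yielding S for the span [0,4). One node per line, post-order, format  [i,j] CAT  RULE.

[0,1] N  lex  "liked"
[1,2] (S/(S\NP))\N  lex  "a"
[0,2] S/(S\NP)  <  k=1
[2,3] N\NP  lex  "heard"
[3,4] S\N  lex  "gave"
[2,4] S\NP  <B  k=3
[0,4] S  >  k=2

[0,4] S   >
  [0,2] S/(S\NP)   <
    [0,1] "liked" : N
    [1,2] "a" : (S/(S\NP))\N
  [2,4] S\NP   <B
    [2,3] "heard" : N\NP
    [3,4] "gave" : S\N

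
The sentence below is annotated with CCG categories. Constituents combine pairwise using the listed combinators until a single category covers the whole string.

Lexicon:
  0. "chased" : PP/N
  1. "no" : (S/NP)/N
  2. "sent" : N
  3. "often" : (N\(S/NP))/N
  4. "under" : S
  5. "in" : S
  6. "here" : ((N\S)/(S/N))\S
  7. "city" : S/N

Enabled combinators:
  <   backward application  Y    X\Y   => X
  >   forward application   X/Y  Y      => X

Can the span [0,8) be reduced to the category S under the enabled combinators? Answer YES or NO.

NO

PP/N (S/NP)/N N (N\(S/NP))/N S S ((N\S)/(S/N))\S S/N
CKY chart[0,8] = {PP}; S ∉ chart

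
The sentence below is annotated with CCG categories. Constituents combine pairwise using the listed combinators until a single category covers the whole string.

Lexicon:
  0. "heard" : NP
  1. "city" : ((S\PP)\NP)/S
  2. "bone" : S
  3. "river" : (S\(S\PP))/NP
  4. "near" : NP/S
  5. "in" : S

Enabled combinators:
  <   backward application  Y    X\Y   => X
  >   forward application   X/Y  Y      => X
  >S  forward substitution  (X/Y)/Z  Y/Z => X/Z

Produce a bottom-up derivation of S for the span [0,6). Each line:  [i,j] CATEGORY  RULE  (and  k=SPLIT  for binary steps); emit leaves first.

[0,6] S   <
  [0,3] S\PP   <
    [0,1] "heard" : NP
    [1,3] (S\PP)\NP   >
      [1,2] "city" : ((S\PP)\NP)/S
      [2,3] "bone" : S
  [3,6] S\(S\PP)   >
    [3,4] "river" : (S\(S\PP))/NP
    [4,6] NP   >
      [4,5] "near" : NP/S
      [5,6] "in" : S

[0,1] NP  lex  "heard"
[1,2] ((S\PP)\NP)/S  lex  "city"
[2,3] S  lex  "bone"
[1,3] (S\PP)\NP  >  k=2
[0,3] S\PP  <  k=1
[3,4] (S\(S\PP))/NP  lex  "river"
[4,5] NP/S  lex  "near"
[5,6] S  lex  "in"
[4,6] NP  >  k=5
[3,6] S\(S\PP)  >  k=4
[0,6] S  <  k=3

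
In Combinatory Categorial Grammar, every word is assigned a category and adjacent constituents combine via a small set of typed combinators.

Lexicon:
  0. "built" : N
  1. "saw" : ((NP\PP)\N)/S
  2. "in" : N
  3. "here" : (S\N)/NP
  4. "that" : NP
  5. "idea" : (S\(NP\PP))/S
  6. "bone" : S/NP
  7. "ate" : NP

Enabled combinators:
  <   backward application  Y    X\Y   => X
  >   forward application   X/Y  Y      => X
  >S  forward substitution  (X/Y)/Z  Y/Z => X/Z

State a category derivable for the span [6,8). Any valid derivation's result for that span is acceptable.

S

[0,8] S   <
  [0,5] NP\PP   <
    [0,1] "built" : N
    [1,5] (NP\PP)\N   >
      [1,2] "saw" : ((NP\PP)\N)/S
      [2,5] S   <
        [2,3] "in" : N
        [3,5] S\N   >
          [3,4] "here" : (S\N)/NP
          [4,5] "that" : NP
  [5,8] S\(NP\PP)   >
    [5,6] "idea" : (S\(NP\PP))/S
    [6,8] S   >
      [6,7] "bone" : S/NP
      [7,8] "ate" : NP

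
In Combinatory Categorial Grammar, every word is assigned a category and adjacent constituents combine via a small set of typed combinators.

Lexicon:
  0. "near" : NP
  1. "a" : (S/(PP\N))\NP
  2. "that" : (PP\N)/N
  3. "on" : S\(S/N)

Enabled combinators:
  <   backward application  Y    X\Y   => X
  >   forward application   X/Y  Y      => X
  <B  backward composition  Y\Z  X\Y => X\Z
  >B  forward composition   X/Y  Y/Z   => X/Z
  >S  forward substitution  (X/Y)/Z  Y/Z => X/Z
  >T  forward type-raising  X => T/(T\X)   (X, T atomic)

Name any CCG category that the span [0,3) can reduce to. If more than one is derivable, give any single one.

[0,4] S   <
  [0,3] S/N   >B
    [0,2] S/(PP\N)   <
      [0,1] "near" : NP
      [1,2] "a" : (S/(PP\N))\NP
    [2,3] "that" : (PP\N)/N
  [3,4] "on" : S\(S/N)

S/N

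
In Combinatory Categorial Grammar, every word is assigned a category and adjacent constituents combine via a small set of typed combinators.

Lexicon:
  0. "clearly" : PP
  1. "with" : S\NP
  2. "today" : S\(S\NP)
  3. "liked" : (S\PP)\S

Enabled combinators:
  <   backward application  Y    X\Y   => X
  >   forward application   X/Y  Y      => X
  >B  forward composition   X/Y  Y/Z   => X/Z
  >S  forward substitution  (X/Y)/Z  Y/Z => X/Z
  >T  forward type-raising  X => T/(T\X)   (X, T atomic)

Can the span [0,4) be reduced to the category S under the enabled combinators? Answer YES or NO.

YES

[0,4] S   <
  [0,1] "clearly" : PP
  [1,4] S\PP   <
    [1,3] S   <
      [1,2] "with" : S\NP
      [2,3] "today" : S\(S\NP)
    [3,4] "liked" : (S\PP)\S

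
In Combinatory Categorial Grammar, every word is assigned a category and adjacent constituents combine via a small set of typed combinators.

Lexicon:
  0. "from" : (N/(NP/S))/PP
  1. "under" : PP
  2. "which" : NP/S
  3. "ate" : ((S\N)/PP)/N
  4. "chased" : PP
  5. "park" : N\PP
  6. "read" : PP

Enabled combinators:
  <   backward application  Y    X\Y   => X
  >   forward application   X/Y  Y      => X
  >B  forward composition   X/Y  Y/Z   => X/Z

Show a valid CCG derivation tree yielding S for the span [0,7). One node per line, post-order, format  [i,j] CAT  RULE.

[0,7] S   <
  [0,3] N   >
    [0,2] N/(NP/S)   >
      [0,1] "from" : (N/(NP/S))/PP
      [1,2] "under" : PP
    [2,3] "which" : NP/S
  [3,7] S\N   >
    [3,6] (S\N)/PP   >
      [3,4] "ate" : ((S\N)/PP)/N
      [4,6] N   <
        [4,5] "chased" : PP
        [5,6] "park" : N\PP
    [6,7] "read" : PP

[0,1] (N/(NP/S))/PP  lex  "from"
[1,2] PP  lex  "under"
[0,2] N/(NP/S)  >  k=1
[2,3] NP/S  lex  "which"
[0,3] N  >  k=2
[3,4] ((S\N)/PP)/N  lex  "ate"
[4,5] PP  lex  "chased"
[5,6] N\PP  lex  "park"
[4,6] N  <  k=5
[3,6] (S\N)/PP  >  k=4
[6,7] PP  lex  "read"
[3,7] S\N  >  k=6
[0,7] S  <  k=3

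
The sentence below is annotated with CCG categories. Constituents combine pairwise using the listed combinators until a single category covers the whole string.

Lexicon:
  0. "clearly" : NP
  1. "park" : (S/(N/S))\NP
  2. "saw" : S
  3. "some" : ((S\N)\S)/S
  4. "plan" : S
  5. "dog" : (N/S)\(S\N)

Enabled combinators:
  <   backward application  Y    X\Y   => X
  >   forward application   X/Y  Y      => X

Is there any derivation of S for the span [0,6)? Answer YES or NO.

[0,6] S   >
  [0,2] S/(N/S)   <
    [0,1] "clearly" : NP
    [1,2] "park" : (S/(N/S))\NP
  [2,6] N/S   <
    [2,5] S\N   <
      [2,3] "saw" : S
      [3,5] (S\N)\S   >
        [3,4] "some" : ((S\N)\S)/S
        [4,5] "plan" : S
    [5,6] "dog" : (N/S)\(S\N)

YES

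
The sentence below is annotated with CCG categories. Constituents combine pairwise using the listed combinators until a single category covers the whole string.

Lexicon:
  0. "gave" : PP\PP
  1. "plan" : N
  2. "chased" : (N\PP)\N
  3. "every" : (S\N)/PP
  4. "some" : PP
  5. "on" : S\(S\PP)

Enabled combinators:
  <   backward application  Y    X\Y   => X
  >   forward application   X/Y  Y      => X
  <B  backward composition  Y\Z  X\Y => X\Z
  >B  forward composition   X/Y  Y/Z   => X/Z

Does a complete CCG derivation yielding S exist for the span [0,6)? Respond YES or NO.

YES

[0,6] S   <
  [0,5] S\PP   <B
    [0,3] N\PP   <B
      [0,1] "gave" : PP\PP
      [1,3] N\PP   <
        [1,2] "plan" : N
        [2,3] "chased" : (N\PP)\N
    [3,5] S\N   >
      [3,4] "every" : (S\N)/PP
      [4,5] "some" : PP
  [5,6] "on" : S\(S\PP)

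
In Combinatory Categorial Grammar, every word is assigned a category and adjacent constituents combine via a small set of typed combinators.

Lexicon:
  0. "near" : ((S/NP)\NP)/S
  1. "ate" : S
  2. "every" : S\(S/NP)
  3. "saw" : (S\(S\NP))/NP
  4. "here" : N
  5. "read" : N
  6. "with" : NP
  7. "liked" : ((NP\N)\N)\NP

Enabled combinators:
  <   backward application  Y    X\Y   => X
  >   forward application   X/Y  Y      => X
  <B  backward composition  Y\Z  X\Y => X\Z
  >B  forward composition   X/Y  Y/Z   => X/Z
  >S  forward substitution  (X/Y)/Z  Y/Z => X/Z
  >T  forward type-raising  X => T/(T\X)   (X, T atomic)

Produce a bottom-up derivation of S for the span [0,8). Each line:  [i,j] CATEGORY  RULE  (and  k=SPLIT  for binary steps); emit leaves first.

[0,1] ((S/NP)\NP)/S  lex  "near"
[1,2] S  lex  "ate"
[0,2] (S/NP)\NP  >  k=1
[2,3] S\(S/NP)  lex  "every"
[0,3] S\NP  <B  k=2
[3,4] (S\(S\NP))/NP  lex  "saw"
[4,5] N  lex  "here"
[4,5] NP/(NP\N)  >T
[5,6] N  lex  "read"
[6,7] NP  lex  "with"
[7,8] ((NP\N)\N)\NP  lex  "liked"
[6,8] (NP\N)\N  <  k=7
[5,8] NP\N  <  k=6
[4,8] NP  >  k=5
[3,8] S\(S\NP)  >  k=4
[0,8] S  <  k=3

[0,8] S   <
  [0,3] S\NP   <B
    [0,2] (S/NP)\NP   >
      [0,1] "near" : ((S/NP)\NP)/S
      [1,2] "ate" : S
    [2,3] "every" : S\(S/NP)
  [3,8] S\(S\NP)   >
    [3,4] "saw" : (S\(S\NP))/NP
    [4,8] NP   >
      [4,5] NP/(NP\N)   >T
        [4,5] "here" : N
      [5,8] NP\N   <
        [5,6] "read" : N
        [6,8] (NP\N)\N   <
          [6,7] "with" : NP
          [7,8] "liked" : ((NP\N)\N)\NP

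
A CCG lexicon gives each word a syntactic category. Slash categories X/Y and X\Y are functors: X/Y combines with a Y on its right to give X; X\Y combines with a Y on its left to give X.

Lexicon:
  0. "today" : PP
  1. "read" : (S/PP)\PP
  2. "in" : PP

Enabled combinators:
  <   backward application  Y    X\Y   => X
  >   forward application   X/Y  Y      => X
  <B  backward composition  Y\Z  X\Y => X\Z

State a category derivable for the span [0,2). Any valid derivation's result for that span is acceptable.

S/PP

[0,3] S   >
  [0,2] S/PP   <
    [0,1] "today" : PP
    [1,2] "read" : (S/PP)\PP
  [2,3] "in" : PP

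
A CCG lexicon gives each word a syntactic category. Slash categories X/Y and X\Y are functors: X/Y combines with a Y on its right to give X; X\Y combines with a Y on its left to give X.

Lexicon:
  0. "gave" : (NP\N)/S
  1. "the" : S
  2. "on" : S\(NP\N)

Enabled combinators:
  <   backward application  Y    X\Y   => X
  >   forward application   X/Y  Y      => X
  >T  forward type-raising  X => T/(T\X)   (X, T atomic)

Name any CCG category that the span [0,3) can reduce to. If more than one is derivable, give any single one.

S

[0,3] S   <
  [0,2] NP\N   >
    [0,1] "gave" : (NP\N)/S
    [1,2] "the" : S
  [2,3] "on" : S\(NP\N)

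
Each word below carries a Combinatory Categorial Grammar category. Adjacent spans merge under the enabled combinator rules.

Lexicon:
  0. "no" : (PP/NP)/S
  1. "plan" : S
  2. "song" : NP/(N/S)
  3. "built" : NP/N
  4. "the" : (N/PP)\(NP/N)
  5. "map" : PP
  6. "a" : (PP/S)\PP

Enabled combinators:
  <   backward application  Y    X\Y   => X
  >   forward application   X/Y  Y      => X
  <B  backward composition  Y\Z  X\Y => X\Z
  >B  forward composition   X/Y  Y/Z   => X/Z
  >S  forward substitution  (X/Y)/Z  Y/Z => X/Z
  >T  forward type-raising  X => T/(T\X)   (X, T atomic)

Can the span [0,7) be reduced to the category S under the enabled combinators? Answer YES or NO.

(PP/NP)/S S NP/(N/S) NP/N (N/PP)\(NP/N) PP (PP/S)\PP
CKY chart[0,7] = {N/(N\PP), NP/(NP\PP), PP, PP/(NP\NP), PP/(PP\PP), S/(S\PP)}; S ∉ chart

NO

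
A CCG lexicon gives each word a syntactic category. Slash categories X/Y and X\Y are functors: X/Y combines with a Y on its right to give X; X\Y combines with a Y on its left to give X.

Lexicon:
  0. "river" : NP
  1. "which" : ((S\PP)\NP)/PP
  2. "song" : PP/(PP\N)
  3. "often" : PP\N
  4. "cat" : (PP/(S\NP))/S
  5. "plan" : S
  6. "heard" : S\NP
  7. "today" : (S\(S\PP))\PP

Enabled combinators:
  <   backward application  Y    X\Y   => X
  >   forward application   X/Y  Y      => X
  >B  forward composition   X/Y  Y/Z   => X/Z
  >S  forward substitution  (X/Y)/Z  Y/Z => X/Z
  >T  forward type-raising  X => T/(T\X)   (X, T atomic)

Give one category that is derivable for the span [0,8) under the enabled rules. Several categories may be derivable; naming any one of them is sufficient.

[0,8] S   <
  [0,4] S\PP   <
    [0,1] "river" : NP
    [1,4] (S\PP)\NP   >
      [1,2] "which" : ((S\PP)\NP)/PP
      [2,4] PP   >
        [2,3] "song" : PP/(PP\N)
        [3,4] "often" : PP\N
  [4,8] S\(S\PP)   <
    [4,7] PP   >
      [4,6] PP/(S\NP)   >
        [4,5] "cat" : (PP/(S\NP))/S
        [5,6] "plan" : S
      [6,7] "heard" : S\NP
    [7,8] "today" : (S\(S\PP))\PP

S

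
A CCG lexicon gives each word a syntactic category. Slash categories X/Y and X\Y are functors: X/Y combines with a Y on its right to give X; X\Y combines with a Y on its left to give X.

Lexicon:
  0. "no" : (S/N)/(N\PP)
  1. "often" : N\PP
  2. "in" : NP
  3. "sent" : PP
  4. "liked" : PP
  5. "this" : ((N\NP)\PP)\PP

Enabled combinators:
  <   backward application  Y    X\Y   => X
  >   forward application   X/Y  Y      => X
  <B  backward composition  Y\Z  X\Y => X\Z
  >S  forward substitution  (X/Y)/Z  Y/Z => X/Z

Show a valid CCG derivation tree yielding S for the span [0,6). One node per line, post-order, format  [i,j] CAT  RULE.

[0,6] S   >
  [0,2] S/N   >
    [0,1] "no" : (S/N)/(N\PP)
    [1,2] "often" : N\PP
  [2,6] N   <
    [2,3] "in" : NP
    [3,6] N\NP   <
      [3,4] "sent" : PP
      [4,6] (N\NP)\PP   <
        [4,5] "liked" : PP
        [5,6] "this" : ((N\NP)\PP)\PP

[0,1] (S/N)/(N\PP)  lex  "no"
[1,2] N\PP  lex  "often"
[0,2] S/N  >  k=1
[2,3] NP  lex  "in"
[3,4] PP  lex  "sent"
[4,5] PP  lex  "liked"
[5,6] ((N\NP)\PP)\PP  lex  "this"
[4,6] (N\NP)\PP  <  k=5
[3,6] N\NP  <  k=4
[2,6] N  <  k=3
[0,6] S  >  k=2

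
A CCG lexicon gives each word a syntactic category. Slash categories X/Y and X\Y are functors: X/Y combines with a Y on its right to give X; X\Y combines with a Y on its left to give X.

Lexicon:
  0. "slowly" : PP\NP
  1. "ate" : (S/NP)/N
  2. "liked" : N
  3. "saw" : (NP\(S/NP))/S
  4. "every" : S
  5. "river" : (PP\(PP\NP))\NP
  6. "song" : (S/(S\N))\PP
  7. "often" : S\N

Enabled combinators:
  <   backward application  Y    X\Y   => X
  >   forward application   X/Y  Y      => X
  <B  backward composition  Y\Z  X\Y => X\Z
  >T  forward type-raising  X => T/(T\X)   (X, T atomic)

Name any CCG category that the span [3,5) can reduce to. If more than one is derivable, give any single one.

[0,8] S   >
  [0,7] S/(S\N)   <
    [0,6] PP   <
      [0,1] "slowly" : PP\NP
      [1,6] PP\(PP\NP)   <
        [1,5] NP   <
          [1,3] S/NP   >
            [1,2] "ate" : (S/NP)/N
            [2,3] "liked" : N
          [3,5] NP\(S/NP)   >
            [3,4] "saw" : (NP\(S/NP))/S
            [4,5] "every" : S
        [5,6] "river" : (PP\(PP\NP))\NP
    [6,7] "song" : (S/(S\N))\PP
  [7,8] "often" : S\N

NP\(S/NP)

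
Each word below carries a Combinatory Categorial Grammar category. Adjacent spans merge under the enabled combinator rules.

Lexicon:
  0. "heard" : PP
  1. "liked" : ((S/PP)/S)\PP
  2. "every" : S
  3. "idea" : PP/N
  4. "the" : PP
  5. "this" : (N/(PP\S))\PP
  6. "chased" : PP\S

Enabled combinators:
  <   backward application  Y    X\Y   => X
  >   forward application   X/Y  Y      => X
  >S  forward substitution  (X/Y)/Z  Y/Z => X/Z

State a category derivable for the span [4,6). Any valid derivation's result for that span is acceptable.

[0,7] S   >
  [0,3] S/PP   >
    [0,2] (S/PP)/S   <
      [0,1] "heard" : PP
      [1,2] "liked" : ((S/PP)/S)\PP
    [2,3] "every" : S
  [3,7] PP   >
    [3,4] "idea" : PP/N
    [4,7] N   >
      [4,6] N/(PP\S)   <
        [4,5] "the" : PP
        [5,6] "this" : (N/(PP\S))\PP
      [6,7] "chased" : PP\S

N/(PP\S)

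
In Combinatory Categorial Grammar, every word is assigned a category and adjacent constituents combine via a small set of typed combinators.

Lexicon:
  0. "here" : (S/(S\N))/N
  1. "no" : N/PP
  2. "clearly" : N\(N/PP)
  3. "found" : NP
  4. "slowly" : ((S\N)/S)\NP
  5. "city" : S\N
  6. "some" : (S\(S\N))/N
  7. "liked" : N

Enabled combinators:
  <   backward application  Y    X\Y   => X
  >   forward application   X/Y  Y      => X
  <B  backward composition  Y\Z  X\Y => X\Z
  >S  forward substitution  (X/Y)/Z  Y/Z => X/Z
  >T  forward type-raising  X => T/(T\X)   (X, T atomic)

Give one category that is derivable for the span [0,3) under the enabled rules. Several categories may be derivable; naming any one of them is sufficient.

[0,8] S   >
  [0,3] S/(S\N)   >
    [0,1] "here" : (S/(S\N))/N
    [1,3] N   <
      [1,2] "no" : N/PP
      [2,3] "clearly" : N\(N/PP)
  [3,8] S\N   >
    [3,5] (S\N)/S   <
      [3,4] "found" : NP
      [4,5] "slowly" : ((S\N)/S)\NP
    [5,8] S   <
      [5,6] "city" : S\N
      [6,8] S\(S\N)   >
        [6,7] "some" : (S\(S\N))/N
        [7,8] "liked" : N

S/(S\N)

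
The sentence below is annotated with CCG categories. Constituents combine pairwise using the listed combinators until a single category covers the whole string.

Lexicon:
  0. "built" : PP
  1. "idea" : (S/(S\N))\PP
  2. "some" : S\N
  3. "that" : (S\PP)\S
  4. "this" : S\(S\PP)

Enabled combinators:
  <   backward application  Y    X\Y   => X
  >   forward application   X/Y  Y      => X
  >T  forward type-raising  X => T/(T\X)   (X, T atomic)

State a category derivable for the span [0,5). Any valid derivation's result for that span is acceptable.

S

[0,5] S   <
  [0,4] S\PP   <
    [0,3] S   >
      [0,2] S/(S\N)   <
        [0,1] "built" : PP
        [1,2] "idea" : (S/(S\N))\PP
      [2,3] "some" : S\N
    [3,4] "that" : (S\PP)\S
  [4,5] "this" : S\(S\PP)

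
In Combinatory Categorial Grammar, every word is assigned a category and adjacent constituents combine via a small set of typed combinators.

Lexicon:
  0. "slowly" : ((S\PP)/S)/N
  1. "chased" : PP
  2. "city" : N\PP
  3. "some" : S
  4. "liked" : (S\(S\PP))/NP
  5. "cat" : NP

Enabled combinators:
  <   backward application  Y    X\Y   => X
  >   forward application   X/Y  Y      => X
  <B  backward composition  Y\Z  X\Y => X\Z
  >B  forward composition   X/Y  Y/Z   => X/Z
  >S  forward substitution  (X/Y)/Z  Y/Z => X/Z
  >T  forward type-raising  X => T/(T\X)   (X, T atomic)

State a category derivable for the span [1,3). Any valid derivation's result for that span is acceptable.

N

[0,6] S   <
  [0,4] S\PP   >
    [0,3] (S\PP)/S   >
      [0,1] "slowly" : ((S\PP)/S)/N
      [1,3] N   <
        [1,2] "chased" : PP
        [2,3] "city" : N\PP
    [3,4] "some" : S
  [4,6] S\(S\PP)   >
    [4,5] "liked" : (S\(S\PP))/NP
    [5,6] "cat" : NP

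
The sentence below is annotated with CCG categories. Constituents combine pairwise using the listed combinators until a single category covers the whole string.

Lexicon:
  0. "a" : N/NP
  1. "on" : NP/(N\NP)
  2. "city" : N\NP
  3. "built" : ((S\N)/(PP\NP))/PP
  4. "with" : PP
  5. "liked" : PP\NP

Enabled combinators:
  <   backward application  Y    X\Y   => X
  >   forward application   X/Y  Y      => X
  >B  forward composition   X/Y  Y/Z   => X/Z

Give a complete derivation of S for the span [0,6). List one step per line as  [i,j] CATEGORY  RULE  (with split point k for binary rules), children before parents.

[0,6] S   <
  [0,3] N   >
    [0,1] "a" : N/NP
    [1,3] NP   >
      [1,2] "on" : NP/(N\NP)
      [2,3] "city" : N\NP
  [3,6] S\N   >
    [3,5] (S\N)/(PP\NP)   >
      [3,4] "built" : ((S\N)/(PP\NP))/PP
      [4,5] "with" : PP
    [5,6] "liked" : PP\NP

[0,1] N/NP  lex  "a"
[1,2] NP/(N\NP)  lex  "on"
[2,3] N\NP  lex  "city"
[1,3] NP  >  k=2
[0,3] N  >  k=1
[3,4] ((S\N)/(PP\NP))/PP  lex  "built"
[4,5] PP  lex  "with"
[3,5] (S\N)/(PP\NP)  >  k=4
[5,6] PP\NP  lex  "liked"
[3,6] S\N  >  k=5
[0,6] S  <  k=3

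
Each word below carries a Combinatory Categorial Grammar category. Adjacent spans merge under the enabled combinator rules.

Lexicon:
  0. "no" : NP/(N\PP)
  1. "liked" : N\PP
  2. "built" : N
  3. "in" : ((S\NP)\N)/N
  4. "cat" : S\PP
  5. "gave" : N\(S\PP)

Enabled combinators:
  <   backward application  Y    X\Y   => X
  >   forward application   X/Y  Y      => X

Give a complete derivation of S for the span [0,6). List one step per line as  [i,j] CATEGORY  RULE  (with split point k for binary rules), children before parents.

[0,6] S   <
  [0,2] NP   >
    [0,1] "no" : NP/(N\PP)
    [1,2] "liked" : N\PP
  [2,6] S\NP   <
    [2,3] "built" : N
    [3,6] (S\NP)\N   >
      [3,4] "in" : ((S\NP)\N)/N
      [4,6] N   <
        [4,5] "cat" : S\PP
        [5,6] "gave" : N\(S\PP)

[0,1] NP/(N\PP)  lex  "no"
[1,2] N\PP  lex  "liked"
[0,2] NP  >  k=1
[2,3] N  lex  "built"
[3,4] ((S\NP)\N)/N  lex  "in"
[4,5] S\PP  lex  "cat"
[5,6] N\(S\PP)  lex  "gave"
[4,6] N  <  k=5
[3,6] (S\NP)\N  >  k=4
[2,6] S\NP  <  k=3
[0,6] S  <  k=2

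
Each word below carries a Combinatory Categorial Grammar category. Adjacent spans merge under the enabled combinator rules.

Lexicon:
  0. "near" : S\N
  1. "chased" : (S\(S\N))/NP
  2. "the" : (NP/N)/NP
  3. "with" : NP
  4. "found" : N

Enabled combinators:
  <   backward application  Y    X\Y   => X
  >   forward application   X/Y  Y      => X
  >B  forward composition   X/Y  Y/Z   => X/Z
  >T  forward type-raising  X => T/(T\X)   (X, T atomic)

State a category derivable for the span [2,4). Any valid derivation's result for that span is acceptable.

[0,5] S   <
  [0,1] "near" : S\N
  [1,5] S\(S\N)   >
    [1,2] "chased" : (S\(S\N))/NP
    [2,5] NP   >
      [2,4] NP/N   >
        [2,3] "the" : (NP/N)/NP
        [3,4] "with" : NP
      [4,5] "found" : N

NP/N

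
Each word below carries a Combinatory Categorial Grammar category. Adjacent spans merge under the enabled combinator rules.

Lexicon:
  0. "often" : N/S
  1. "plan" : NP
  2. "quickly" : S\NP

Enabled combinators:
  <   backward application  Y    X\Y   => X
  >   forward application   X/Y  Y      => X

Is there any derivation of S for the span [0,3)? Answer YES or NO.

N/S NP S\NP
CKY chart[0,3] = {N}; S ∉ chart

NO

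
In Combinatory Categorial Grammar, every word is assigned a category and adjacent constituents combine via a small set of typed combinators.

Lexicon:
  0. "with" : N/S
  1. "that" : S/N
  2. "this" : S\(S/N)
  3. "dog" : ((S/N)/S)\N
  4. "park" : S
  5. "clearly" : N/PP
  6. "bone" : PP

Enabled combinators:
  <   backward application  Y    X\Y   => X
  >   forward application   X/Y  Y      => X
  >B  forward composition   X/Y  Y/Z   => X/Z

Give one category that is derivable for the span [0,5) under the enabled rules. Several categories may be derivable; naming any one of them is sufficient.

[0,7] S   >
  [0,5] S/N   >
    [0,4] (S/N)/S   <
      [0,3] N   >
        [0,1] "with" : N/S
        [1,3] S   <
          [1,2] "that" : S/N
          [2,3] "this" : S\(S/N)
      [3,4] "dog" : ((S/N)/S)\N
    [4,5] "park" : S
  [5,7] N   >
    [5,6] "clearly" : N/PP
    [6,7] "bone" : PP

S/N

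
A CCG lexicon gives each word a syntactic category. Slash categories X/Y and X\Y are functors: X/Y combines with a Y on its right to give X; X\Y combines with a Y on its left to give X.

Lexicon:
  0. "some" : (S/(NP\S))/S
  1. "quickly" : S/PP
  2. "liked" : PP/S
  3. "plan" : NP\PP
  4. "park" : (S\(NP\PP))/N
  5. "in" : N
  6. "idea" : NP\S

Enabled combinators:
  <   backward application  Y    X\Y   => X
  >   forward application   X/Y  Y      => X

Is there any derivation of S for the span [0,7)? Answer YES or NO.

YES

[0,7] S   >
  [0,6] S/(NP\S)   >
    [0,1] "some" : (S/(NP\S))/S
    [1,6] S   >
      [1,2] "quickly" : S/PP
      [2,6] PP   >
        [2,3] "liked" : PP/S
        [3,6] S   <
          [3,4] "plan" : NP\PP
          [4,6] S\(NP\PP)   >
            [4,5] "park" : (S\(NP\PP))/N
            [5,6] "in" : N
  [6,7] "idea" : NP\S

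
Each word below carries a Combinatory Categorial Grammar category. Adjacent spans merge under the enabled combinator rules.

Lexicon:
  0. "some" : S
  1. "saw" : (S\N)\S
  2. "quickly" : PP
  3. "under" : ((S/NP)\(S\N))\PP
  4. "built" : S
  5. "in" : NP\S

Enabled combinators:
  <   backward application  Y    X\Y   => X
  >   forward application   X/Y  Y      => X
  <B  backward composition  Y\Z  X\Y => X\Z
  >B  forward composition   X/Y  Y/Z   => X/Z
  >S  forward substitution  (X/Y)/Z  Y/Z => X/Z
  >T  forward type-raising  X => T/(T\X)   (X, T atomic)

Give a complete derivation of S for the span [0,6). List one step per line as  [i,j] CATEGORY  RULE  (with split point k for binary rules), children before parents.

[0,6] S   >
  [0,4] S/NP   <
    [0,2] S\N   <
      [0,1] "some" : S
      [1,2] "saw" : (S\N)\S
    [2,4] (S/NP)\(S\N)   <
      [2,3] "quickly" : PP
      [3,4] "under" : ((S/NP)\(S\N))\PP
  [4,6] NP   >
    [4,5] NP/(NP\S)   >T
      [4,5] "built" : S
    [5,6] "in" : NP\S

[0,1] S  lex  "some"
[1,2] (S\N)\S  lex  "saw"
[0,2] S\N  <  k=1
[2,3] PP  lex  "quickly"
[3,4] ((S/NP)\(S\N))\PP  lex  "under"
[2,4] (S/NP)\(S\N)  <  k=3
[0,4] S/NP  <  k=2
[4,5] S  lex  "built"
[4,5] NP/(NP\S)  >T
[5,6] NP\S  lex  "in"
[4,6] NP  >  k=5
[0,6] S  >  k=4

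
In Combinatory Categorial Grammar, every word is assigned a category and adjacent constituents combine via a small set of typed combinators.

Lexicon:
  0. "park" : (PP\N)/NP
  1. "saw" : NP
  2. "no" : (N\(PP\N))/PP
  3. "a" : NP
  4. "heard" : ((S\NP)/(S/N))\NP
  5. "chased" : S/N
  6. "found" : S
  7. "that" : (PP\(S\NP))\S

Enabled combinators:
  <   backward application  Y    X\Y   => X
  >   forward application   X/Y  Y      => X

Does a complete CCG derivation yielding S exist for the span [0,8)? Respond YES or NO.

NO

(PP\N)/NP NP (N\(PP\N))/PP NP ((S\NP)/(S/N))\NP S/N S (PP\(S\NP))\S
CKY chart[0,8] = {N}; S ∉ chart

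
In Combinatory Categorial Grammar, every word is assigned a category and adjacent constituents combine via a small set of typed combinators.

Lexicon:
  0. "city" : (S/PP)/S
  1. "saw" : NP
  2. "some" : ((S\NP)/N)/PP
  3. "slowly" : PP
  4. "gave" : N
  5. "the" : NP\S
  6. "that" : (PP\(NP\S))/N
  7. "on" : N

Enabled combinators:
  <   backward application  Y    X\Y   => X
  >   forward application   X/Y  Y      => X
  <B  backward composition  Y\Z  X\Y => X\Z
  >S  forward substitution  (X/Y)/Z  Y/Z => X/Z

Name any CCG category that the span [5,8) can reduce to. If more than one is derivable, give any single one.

PP

[0,8] S   >
  [0,5] S/PP   >
    [0,1] "city" : (S/PP)/S
    [1,5] S   <
      [1,2] "saw" : NP
      [2,5] S\NP   >
        [2,4] (S\NP)/N   >
          [2,3] "some" : ((S\NP)/N)/PP
          [3,4] "slowly" : PP
        [4,5] "gave" : N
  [5,8] PP   <
    [5,6] "the" : NP\S
    [6,8] PP\(NP\S)   >
      [6,7] "that" : (PP\(NP\S))/N
      [7,8] "on" : N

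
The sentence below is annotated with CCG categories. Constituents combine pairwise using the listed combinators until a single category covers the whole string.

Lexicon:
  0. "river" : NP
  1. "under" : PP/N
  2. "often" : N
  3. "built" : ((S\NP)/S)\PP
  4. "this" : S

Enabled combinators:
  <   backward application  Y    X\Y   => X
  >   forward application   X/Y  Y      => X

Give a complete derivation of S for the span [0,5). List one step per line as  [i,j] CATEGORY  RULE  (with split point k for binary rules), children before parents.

[0,5] S   <
  [0,1] "river" : NP
  [1,5] S\NP   >
    [1,4] (S\NP)/S   <
      [1,3] PP   >
        [1,2] "under" : PP/N
        [2,3] "often" : N
      [3,4] "built" : ((S\NP)/S)\PP
    [4,5] "this" : S

[0,1] NP  lex  "river"
[1,2] PP/N  lex  "under"
[2,3] N  lex  "often"
[1,3] PP  >  k=2
[3,4] ((S\NP)/S)\PP  lex  "built"
[1,4] (S\NP)/S  <  k=3
[4,5] S  lex  "this"
[1,5] S\NP  >  k=4
[0,5] S  <  k=1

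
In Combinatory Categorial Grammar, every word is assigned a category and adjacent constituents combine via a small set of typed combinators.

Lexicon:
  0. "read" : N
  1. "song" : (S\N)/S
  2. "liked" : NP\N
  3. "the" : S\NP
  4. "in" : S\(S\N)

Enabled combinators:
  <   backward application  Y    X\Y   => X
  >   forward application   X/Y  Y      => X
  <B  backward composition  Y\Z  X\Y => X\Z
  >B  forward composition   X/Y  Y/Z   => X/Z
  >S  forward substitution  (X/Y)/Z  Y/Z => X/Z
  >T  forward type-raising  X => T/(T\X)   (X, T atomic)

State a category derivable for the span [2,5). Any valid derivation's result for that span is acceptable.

S

[0,5] S   >
  [0,1] S/(S\N)   >T
    [0,1] "read" : N
  [1,5] S\N   >
    [1,2] "song" : (S\N)/S
    [2,5] S   <
      [2,4] S\N   <B
        [2,3] "liked" : NP\N
        [3,4] "the" : S\NP
      [4,5] "in" : S\(S\N)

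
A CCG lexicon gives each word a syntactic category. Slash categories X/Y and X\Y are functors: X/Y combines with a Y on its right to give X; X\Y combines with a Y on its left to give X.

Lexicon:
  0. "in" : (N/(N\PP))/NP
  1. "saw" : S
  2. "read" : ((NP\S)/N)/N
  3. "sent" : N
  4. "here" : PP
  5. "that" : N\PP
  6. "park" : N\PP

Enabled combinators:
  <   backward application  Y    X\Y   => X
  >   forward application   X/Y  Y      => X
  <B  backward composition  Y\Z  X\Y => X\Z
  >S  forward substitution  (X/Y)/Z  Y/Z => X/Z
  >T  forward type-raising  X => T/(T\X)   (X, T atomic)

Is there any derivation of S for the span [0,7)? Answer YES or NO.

NO

(N/(N\PP))/NP S ((NP\S)/N)/N N PP N\PP N\PP
CKY chart[0,7] = {N, N/(N\N), NP/(NP\N), PP/(PP\N), S/(S\N)}; S ∉ chart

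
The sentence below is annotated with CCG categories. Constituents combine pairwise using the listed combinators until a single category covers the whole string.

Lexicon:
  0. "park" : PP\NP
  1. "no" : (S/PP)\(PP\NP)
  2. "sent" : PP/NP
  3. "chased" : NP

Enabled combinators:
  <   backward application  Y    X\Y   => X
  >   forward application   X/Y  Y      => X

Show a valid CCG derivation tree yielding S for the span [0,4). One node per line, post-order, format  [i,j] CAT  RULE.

[0,4] S   >
  [0,2] S/PP   <
    [0,1] "park" : PP\NP
    [1,2] "no" : (S/PP)\(PP\NP)
  [2,4] PP   >
    [2,3] "sent" : PP/NP
    [3,4] "chased" : NP

[0,1] PP\NP  lex  "park"
[1,2] (S/PP)\(PP\NP)  lex  "no"
[0,2] S/PP  <  k=1
[2,3] PP/NP  lex  "sent"
[3,4] NP  lex  "chased"
[2,4] PP  >  k=3
[0,4] S  >  k=2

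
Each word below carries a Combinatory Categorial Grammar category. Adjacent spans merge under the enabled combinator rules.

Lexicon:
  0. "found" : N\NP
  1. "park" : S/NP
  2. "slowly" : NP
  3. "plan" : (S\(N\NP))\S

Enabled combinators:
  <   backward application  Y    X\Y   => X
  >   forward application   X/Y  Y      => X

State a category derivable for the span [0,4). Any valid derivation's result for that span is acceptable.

S

[0,4] S   <
  [0,1] "found" : N\NP
  [1,4] S\(N\NP)   <
    [1,3] S   >
      [1,2] "park" : S/NP
      [2,3] "slowly" : NP
    [3,4] "plan" : (S\(N\NP))\S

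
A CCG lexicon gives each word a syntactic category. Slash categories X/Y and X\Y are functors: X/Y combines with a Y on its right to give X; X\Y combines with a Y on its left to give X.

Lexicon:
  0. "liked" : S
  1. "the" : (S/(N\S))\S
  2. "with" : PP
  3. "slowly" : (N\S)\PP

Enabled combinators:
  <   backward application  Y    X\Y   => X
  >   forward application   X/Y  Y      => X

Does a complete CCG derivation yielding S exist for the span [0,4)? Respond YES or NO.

YES

[0,4] S   >
  [0,2] S/(N\S)   <
    [0,1] "liked" : S
    [1,2] "the" : (S/(N\S))\S
  [2,4] N\S   <
    [2,3] "with" : PP
    [3,4] "slowly" : (N\S)\PP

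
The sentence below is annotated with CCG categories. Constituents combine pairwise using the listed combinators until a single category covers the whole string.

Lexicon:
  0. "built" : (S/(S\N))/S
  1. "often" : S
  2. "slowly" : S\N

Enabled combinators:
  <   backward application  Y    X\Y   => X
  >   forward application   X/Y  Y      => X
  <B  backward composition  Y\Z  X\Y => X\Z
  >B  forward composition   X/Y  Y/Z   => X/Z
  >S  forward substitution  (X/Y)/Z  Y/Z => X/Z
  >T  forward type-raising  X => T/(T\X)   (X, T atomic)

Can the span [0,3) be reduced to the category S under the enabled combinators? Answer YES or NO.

YES

[0,3] S   >
  [0,2] S/(S\N)   >
    [0,1] "built" : (S/(S\N))/S
    [1,2] "often" : S
  [2,3] "slowly" : S\N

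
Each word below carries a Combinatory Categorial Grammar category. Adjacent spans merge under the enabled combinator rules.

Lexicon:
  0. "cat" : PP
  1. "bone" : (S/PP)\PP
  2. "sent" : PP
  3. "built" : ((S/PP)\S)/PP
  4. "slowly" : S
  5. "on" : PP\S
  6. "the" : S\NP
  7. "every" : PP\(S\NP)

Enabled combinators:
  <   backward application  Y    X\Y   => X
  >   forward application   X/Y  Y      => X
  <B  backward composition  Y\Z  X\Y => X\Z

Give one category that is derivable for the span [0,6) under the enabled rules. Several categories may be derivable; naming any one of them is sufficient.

[0,8] S   >
  [0,6] S/PP   <
    [0,3] S   >
      [0,2] S/PP   <
        [0,1] "cat" : PP
        [1,2] "bone" : (S/PP)\PP
      [2,3] "sent" : PP
    [3,6] (S/PP)\S   >
      [3,4] "built" : ((S/PP)\S)/PP
      [4,6] PP   <
        [4,5] "slowly" : S
        [5,6] "on" : PP\S
  [6,8] PP   <
    [6,7] "the" : S\NP
    [7,8] "every" : PP\(S\NP)

S/PP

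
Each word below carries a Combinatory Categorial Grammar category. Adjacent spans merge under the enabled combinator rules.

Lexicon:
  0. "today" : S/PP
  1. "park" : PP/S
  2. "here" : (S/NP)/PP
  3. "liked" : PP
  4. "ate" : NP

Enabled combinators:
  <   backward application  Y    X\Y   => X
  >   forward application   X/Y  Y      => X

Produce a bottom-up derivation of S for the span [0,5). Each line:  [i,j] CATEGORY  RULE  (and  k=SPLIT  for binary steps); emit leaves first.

[0,1] S/PP  lex  "today"
[1,2] PP/S  lex  "park"
[2,3] (S/NP)/PP  lex  "here"
[3,4] PP  lex  "liked"
[2,4] S/NP  >  k=3
[4,5] NP  lex  "ate"
[2,5] S  >  k=4
[1,5] PP  >  k=2
[0,5] S  >  k=1

[0,5] S   >
  [0,1] "today" : S/PP
  [1,5] PP   >
    [1,2] "park" : PP/S
    [2,5] S   >
      [2,4] S/NP   >
        [2,3] "here" : (S/NP)/PP
        [3,4] "liked" : PP
      [4,5] "ate" : NP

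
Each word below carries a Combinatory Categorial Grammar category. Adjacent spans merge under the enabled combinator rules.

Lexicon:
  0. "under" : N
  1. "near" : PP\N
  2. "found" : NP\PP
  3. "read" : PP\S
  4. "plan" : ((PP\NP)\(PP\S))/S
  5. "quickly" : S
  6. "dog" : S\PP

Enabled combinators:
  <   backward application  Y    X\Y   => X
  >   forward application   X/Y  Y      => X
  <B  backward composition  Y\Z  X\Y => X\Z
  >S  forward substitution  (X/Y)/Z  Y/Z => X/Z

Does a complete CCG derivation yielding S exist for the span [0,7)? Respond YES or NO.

YES

[0,7] S   <
  [0,6] PP   <
    [0,3] NP   <
      [0,1] "under" : N
      [1,3] NP\N   <B
        [1,2] "near" : PP\N
        [2,3] "found" : NP\PP
    [3,6] PP\NP   <
      [3,4] "read" : PP\S
      [4,6] (PP\NP)\(PP\S)   >
        [4,5] "plan" : ((PP\NP)\(PP\S))/S
        [5,6] "quickly" : S
  [6,7] "dog" : S\PP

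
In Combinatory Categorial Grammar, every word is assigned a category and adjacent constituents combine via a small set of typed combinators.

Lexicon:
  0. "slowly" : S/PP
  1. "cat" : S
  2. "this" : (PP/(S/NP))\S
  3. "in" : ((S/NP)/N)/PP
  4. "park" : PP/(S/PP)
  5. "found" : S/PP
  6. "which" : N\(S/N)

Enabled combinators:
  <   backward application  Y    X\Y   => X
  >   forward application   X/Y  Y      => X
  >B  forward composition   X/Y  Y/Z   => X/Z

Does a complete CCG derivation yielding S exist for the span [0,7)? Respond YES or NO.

NO

S/PP S (PP/(S/NP))\S ((S/NP)/N)/PP PP/(S/PP) S/PP N\(S/N)
CKY chart[0,7] = {N}; S ∉ chart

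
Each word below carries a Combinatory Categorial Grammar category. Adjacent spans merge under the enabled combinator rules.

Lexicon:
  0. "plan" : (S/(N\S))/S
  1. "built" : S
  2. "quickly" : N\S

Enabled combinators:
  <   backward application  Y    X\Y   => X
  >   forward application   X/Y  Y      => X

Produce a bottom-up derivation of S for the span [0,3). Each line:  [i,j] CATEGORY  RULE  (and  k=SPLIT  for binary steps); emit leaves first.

[0,1] (S/(N\S))/S  lex  "plan"
[1,2] S  lex  "built"
[0,2] S/(N\S)  >  k=1
[2,3] N\S  lex  "quickly"
[0,3] S  >  k=2

[0,3] S   >
  [0,2] S/(N\S)   >
    [0,1] "plan" : (S/(N\S))/S
    [1,2] "built" : S
  [2,3] "quickly" : N\S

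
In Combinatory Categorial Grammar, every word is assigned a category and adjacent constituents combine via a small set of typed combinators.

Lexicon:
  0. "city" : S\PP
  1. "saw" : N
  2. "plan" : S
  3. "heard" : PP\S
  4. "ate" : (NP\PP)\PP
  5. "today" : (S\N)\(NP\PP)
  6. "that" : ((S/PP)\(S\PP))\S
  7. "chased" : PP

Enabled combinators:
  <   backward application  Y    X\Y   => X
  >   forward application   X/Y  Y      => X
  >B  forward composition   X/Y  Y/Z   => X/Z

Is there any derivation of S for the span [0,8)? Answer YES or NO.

[0,8] S   >
  [0,7] S/PP   <
    [0,1] "city" : S\PP
    [1,7] (S/PP)\(S\PP)   <
      [1,6] S   <
        [1,2] "saw" : N
        [2,6] S\N   <
          [2,5] NP\PP   <
            [2,4] PP   <
              [2,3] "plan" : S
              [3,4] "heard" : PP\S
            [4,5] "ate" : (NP\PP)\PP
          [5,6] "today" : (S\N)\(NP\PP)
      [6,7] "that" : ((S/PP)\(S\PP))\S
  [7,8] "chased" : PP

YES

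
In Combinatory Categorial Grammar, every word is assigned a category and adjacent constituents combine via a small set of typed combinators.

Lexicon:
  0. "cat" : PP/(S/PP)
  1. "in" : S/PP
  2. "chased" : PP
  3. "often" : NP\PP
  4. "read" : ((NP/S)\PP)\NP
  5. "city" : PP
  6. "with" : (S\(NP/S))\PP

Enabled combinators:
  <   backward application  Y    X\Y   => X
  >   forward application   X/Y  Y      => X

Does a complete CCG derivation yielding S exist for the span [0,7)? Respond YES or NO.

[0,7] S   <
  [0,5] NP/S   <
    [0,2] PP   >
      [0,1] "cat" : PP/(S/PP)
      [1,2] "in" : S/PP
    [2,5] (NP/S)\PP   <
      [2,4] NP   <
        [2,3] "chased" : PP
        [3,4] "often" : NP\PP
      [4,5] "read" : ((NP/S)\PP)\NP
  [5,7] S\(NP/S)   <
    [5,6] "city" : PP
    [6,7] "with" : (S\(NP/S))\PP

YES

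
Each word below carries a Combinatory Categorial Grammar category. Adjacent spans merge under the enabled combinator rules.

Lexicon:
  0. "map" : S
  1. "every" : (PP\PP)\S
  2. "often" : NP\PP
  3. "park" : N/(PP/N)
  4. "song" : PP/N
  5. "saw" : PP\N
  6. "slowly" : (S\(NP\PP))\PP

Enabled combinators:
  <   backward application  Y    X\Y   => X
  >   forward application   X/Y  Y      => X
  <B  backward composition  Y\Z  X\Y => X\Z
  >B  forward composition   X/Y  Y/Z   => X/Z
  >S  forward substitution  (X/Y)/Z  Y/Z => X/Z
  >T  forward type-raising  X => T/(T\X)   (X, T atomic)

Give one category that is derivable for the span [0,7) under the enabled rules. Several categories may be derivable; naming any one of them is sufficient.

[0,7] S   <
  [0,3] NP\PP   <B
    [0,2] PP\PP   <
      [0,1] "map" : S
      [1,2] "every" : (PP\PP)\S
    [2,3] "often" : NP\PP
  [3,7] S\(NP\PP)   <
    [3,6] PP   <
      [3,5] N   >
        [3,4] "park" : N/(PP/N)
        [4,5] "song" : PP/N
      [5,6] "saw" : PP\N
    [6,7] "slowly" : (S\(NP\PP))\PP

S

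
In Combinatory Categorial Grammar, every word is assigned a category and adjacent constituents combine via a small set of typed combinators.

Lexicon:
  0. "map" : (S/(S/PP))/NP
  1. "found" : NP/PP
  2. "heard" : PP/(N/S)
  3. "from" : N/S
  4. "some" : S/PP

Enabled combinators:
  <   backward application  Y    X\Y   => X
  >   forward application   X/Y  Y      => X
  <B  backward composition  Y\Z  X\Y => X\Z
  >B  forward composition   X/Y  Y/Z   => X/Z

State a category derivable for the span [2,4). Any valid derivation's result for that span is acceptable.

[0,5] S   >
  [0,4] S/(S/PP)   >
    [0,1] "map" : (S/(S/PP))/NP
    [1,4] NP   >
      [1,2] "found" : NP/PP
      [2,4] PP   >
        [2,3] "heard" : PP/(N/S)
        [3,4] "from" : N/S
  [4,5] "some" : S/PP

PP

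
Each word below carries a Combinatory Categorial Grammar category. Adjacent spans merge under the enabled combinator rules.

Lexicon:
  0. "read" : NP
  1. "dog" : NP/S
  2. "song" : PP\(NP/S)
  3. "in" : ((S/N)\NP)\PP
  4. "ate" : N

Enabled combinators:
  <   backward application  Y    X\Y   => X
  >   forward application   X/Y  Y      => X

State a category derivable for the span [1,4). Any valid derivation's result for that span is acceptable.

[0,5] S   >
  [0,4] S/N   <
    [0,1] "read" : NP
    [1,4] (S/N)\NP   <
      [1,3] PP   <
        [1,2] "dog" : NP/S
        [2,3] "song" : PP\(NP/S)
      [3,4] "in" : ((S/N)\NP)\PP
  [4,5] "ate" : N

(S/N)\NP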